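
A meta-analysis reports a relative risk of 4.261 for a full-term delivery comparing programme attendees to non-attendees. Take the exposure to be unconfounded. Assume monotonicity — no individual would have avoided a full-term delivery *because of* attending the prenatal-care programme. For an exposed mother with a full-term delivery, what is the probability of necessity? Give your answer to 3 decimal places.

Under exogeneity and monotonicity, PN = (RR − 1) / RR = 1 − 1/RR.
PN = (4.261 − 1) / 4.261 = 3.261 / 4.261 ≈ 0.7653

PN ≈ 0.765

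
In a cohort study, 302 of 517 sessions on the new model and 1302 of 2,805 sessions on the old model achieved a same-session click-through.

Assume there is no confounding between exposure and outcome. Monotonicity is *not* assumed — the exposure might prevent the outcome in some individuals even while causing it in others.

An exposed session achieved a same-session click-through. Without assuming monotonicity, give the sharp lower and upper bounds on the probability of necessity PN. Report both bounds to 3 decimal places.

0.205 ≤ PN ≤ 0.917

p₁ = P(outcome | exposed) = 302/517 = 0.58414
p₀ = P(outcome | unexposed) = 1302/2805 = 0.46417
Under exogeneity alone the bounds on PN are max{0,(p₁−p₀)/p₁} ≤ PN ≤ min{1,(1−p₀)/p₁}.
  lower = (p₁ − p₀)/p₁ = 0.11997 / 0.58414 ≈ 0.2054
  upper = min{1, (1 − p₀)/p₁} = 0.53583 / 0.58414 ≈ 0.9173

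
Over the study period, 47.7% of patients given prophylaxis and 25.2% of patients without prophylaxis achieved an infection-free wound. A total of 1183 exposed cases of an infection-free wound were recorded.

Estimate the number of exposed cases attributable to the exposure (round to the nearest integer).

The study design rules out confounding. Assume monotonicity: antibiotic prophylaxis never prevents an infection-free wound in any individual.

p₁ = 0.477, p₀ = 0.252.
PN = (p₁ − p₀)/p₁ = (0.477 − 0.252) / 0.477 ≈ 0.47170.
Attributable cases ≈ PN × (exposed cases) = 0.47170 × 1183 ≈ 558.02.

about 558 cases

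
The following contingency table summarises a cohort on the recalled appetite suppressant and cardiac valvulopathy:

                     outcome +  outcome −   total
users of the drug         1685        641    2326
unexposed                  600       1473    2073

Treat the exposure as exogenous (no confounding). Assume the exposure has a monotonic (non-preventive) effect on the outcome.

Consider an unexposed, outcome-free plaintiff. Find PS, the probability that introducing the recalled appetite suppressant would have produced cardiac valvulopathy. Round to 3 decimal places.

PS ≈ 0.612

p₁ = P(outcome | exposed) = 1685/2326 = 0.72442
p₀ = P(outcome | unexposed) = 600/2073 = 0.28944
Under exogeneity and monotonicity, PS = (p₁ − p₀) / (1 − p₀).
PS = (0.72442 − 0.28944) / (1 − 0.28944) = 0.43498 / 0.71056 ≈ 0.6122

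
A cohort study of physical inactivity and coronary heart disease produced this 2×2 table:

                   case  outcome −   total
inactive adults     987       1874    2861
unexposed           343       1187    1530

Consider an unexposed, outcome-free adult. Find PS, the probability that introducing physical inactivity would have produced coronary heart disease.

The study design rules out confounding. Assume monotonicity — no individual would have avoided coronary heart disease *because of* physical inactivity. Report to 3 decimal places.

PS ≈ 0.156

p₁ = P(outcome | exposed) = 987/2861 = 0.34498
p₀ = P(outcome | unexposed) = 343/1530 = 0.22418
Under exogeneity and monotonicity, PS = (p₁ − p₀)/(1 − p₀).
PS = (0.34498 − 0.22418) / 0.77582 ≈ 0.1557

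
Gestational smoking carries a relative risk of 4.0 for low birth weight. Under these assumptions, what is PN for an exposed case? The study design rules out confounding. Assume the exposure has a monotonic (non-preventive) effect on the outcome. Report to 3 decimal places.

PN ≈ 0.750

Under exogeneity and monotonicity, PN = (RR − 1) / RR = 1 − 1/RR.
PN = (4.0 − 1) / 4.0 = 3 / 4.0 ≈ 0.7500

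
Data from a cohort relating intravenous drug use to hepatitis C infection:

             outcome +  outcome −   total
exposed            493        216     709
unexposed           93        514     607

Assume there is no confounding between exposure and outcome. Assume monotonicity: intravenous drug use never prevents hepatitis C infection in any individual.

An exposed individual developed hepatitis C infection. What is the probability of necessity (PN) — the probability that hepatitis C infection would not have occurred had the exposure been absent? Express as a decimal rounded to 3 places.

PN ≈ 0.780

p₁ = P(outcome | exposed) = 493/709 = 0.69535
p₀ = P(outcome | unexposed) = 93/607 = 0.15321
Under exogeneity and monotonicity, PN = (p₁ − p₀)/p₁.
PN = (0.69535 − 0.15321) / 0.69535 ≈ 0.7797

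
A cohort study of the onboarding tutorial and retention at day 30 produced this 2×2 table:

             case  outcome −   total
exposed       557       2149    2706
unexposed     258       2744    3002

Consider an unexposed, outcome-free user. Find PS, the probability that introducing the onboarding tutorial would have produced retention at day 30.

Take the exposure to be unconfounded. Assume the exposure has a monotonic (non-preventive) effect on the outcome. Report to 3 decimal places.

PS ≈ 0.131

p₁ = P(outcome | exposed) = 557/2706 = 0.20584
p₀ = P(outcome | unexposed) = 258/3002 = 0.085943
Under exogeneity and monotonicity, PS = (p₁ − p₀) / (1 − p₀).
PS = (0.20584 − 0.085943) / (1 − 0.085943) = 0.1199 / 0.91406 ≈ 0.1312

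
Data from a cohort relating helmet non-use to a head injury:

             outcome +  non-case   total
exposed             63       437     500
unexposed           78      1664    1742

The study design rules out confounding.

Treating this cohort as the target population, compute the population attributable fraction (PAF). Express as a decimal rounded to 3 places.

PAF ≈ 0.288

p₁ = P(outcome | exposed) = 63/500 = 0.126
p₀ = P(outcome | unexposed) = 78/1742 = 0.044776
Exposure prevalence π = 500/2242 = 0.22302; overall risk P(Y=1) = 0.06289.
Under exogeneity, PAF = [P(Y=1) − p₀]/P(Y=1).
PAF = (0.06289 − 0.044776) / 0.06289 ≈ 0.2880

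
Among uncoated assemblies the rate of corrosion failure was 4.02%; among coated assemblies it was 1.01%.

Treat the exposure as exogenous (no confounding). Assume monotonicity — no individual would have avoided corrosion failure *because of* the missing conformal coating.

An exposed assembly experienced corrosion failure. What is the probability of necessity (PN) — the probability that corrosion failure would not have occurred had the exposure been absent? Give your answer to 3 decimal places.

p₁ = 0.0402, p₀ = 0.0101.
Under exogeneity and monotonicity, PN = (p₁ − p₀) / p₁.
PN = (0.0402 − 0.0101) / 0.0402 = 0.0301 / 0.0402 ≈ 0.7488

PN ≈ 0.749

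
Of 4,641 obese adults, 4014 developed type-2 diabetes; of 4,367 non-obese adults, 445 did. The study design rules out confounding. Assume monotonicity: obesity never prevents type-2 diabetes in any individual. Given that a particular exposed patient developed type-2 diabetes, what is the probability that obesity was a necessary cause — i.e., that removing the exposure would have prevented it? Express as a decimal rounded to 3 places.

PN ≈ 0.882

p₁ = P(outcome | exposed) = 4014/4641 = 0.8649
p₀ = P(outcome | unexposed) = 445/4367 = 0.1019
Under exogeneity and monotonicity, PN = (p₁ − p₀) / p₁.
PN = (0.8649 − 0.1019) / 0.8649 = 0.763 / 0.8649 ≈ 0.8822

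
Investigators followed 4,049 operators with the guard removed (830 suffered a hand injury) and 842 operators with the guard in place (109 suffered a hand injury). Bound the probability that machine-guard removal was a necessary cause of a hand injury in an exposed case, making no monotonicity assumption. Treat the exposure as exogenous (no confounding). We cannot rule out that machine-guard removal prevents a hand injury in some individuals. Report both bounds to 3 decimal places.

p₁ = P(outcome | exposed) = 830/4049 = 0.20499
p₀ = P(outcome | unexposed) = 109/842 = 0.12945
Under exogeneity alone the bounds on PN are max{0,(p₁−p₀)/p₁} ≤ PN ≤ min{1,(1−p₀)/p₁}.
  lower = (p₁ − p₀)/p₁ = 0.075535 / 0.20499 ≈ 0.3685
  upper = min{1, (1 − p₀)/p₁} = 0.87055 / 0.20499 ≈ 4.2468 → capped at 1

0.368 ≤ PN ≤ 1.000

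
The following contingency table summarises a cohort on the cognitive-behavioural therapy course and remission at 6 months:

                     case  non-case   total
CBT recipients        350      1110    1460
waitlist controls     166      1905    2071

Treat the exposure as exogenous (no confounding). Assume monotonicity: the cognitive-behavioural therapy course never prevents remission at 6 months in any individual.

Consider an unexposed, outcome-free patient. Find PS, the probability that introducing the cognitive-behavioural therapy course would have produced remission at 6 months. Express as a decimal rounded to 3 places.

p₁ = P(outcome | exposed) = 350/1460 = 0.23973
p₀ = P(outcome | unexposed) = 166/2071 = 0.080155
Under exogeneity and monotonicity, PS = (p₁ − p₀) / (1 − p₀).
PS = (0.23973 − 0.080155) / (1 − 0.080155) = 0.15957 / 0.91985 ≈ 0.1735

PS ≈ 0.173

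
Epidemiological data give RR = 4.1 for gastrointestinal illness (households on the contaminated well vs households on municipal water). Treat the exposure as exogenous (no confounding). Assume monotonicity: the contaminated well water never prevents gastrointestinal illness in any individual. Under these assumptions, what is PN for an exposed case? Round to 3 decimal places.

PN ≈ 0.756

Under exogeneity and monotonicity, PN = (RR − 1) / RR = 1 − 1/RR.
PN = (4.1 − 1) / 4.1 = 3.1 / 4.1 ≈ 0.7561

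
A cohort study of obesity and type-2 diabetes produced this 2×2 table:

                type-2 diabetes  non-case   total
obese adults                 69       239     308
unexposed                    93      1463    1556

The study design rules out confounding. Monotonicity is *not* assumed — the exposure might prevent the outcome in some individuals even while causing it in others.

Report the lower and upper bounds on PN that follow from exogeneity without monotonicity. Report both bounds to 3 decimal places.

0.733 ≤ PN ≤ 1.000

p₁ = P(outcome | exposed) = 69/308 = 0.22403
p₀ = P(outcome | unexposed) = 93/1556 = 0.059769
Under exogeneity alone the bounds on PN are max{0,(p₁−p₀)/p₁} ≤ PN ≤ min{1,(1−p₀)/p₁}.
  lower = (p₁ − p₀)/p₁ = 0.16426 / 0.22403 ≈ 0.7332
  upper = min{1, (1 − p₀)/p₁} = 0.94023 / 0.22403 ≈ 4.1970 → capped at 1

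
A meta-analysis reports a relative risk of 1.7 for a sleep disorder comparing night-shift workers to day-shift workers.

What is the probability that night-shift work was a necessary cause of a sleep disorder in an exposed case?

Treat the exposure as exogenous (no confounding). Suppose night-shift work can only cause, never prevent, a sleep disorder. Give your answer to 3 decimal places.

Under exogeneity and monotonicity, PN = (RR − 1) / RR = 1 − 1/RR.
PN = (1.7 − 1) / 1.7 = 0.7 / 1.7 ≈ 0.4118

PN ≈ 0.412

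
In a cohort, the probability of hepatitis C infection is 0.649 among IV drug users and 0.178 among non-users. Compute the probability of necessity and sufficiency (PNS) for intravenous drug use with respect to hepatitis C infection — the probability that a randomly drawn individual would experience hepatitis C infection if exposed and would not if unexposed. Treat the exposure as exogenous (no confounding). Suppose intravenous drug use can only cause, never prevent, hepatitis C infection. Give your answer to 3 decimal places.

PNS ≈ 0.471

Let p₁ = 0.649, p₀ = 0.178.
Under exogeneity and monotonicity, PNS = p₁ − p₀.
PNS = 0.649 − 0.178 = 0.471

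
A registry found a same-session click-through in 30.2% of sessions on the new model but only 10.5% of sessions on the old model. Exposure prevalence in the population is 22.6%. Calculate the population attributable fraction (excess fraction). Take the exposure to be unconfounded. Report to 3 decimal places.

p₁ = 0.302, p₀ = 0.105.
Overall risk P(Y=1) = π·p₁ + (1−π)·p₀ = 0.226×0.302 + 0.774×0.105 = 0.14952.
Under exogeneity, PAF = [P(Y=1) − p₀] / P(Y=1).
PAF = (0.14952 − 0.105) / 0.14952 ≈ 0.2978

PAF ≈ 0.298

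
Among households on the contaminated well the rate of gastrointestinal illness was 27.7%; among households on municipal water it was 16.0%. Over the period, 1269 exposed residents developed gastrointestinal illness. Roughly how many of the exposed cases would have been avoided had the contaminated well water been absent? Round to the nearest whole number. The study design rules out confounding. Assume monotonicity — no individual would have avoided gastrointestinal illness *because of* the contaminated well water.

p₁ = 0.277, p₀ = 0.16.
PN = (p₁ − p₀)/p₁ = (0.277 − 0.16) / 0.277 ≈ 0.42238.
Attributable cases ≈ PN × (exposed cases) = 0.42238 × 1269 ≈ 536.00.

about 536 cases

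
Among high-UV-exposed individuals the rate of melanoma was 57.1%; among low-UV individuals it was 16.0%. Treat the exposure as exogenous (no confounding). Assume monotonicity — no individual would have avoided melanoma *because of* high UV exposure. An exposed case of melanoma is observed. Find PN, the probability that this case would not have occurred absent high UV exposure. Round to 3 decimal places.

PN ≈ 0.720

p₁ = 0.571, p₀ = 0.16.
Under exogeneity and monotonicity, PN = (p₁ − p₀) / p₁.
PN = (0.571 − 0.16) / 0.571 = 0.411 / 0.571 ≈ 0.7198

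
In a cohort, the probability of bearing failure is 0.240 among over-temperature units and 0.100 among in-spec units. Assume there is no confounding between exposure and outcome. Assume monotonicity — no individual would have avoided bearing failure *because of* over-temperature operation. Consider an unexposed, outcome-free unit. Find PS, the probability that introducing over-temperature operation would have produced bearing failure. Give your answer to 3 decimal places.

PS ≈ 0.156

Let p₁ = 0.24, p₀ = 0.1.
Under exogeneity and monotonicity, PS = (p₁ − p₀) / (1 − p₀).
PS = (0.24 − 0.1) / (1 − 0.1) = 0.14 / 0.9 ≈ 0.1556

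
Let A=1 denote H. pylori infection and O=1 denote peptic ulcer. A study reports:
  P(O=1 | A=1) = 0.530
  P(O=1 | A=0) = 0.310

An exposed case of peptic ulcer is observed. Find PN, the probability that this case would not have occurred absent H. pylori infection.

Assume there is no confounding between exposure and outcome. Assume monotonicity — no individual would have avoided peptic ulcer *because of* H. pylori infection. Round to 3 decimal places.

PN ≈ 0.415

Let p₁ = 0.53, p₀ = 0.31.
Under exogeneity and monotonicity, PN = (p₁ − p₀) / p₁.
PN = (0.53 − 0.31) / 0.53 = 0.22 / 0.53 ≈ 0.4151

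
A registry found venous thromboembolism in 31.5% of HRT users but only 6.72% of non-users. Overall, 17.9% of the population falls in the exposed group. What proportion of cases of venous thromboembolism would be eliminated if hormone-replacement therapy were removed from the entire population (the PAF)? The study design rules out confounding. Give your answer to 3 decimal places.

p₁ = 0.315, p₀ = 0.0672.
Overall risk P(Y=1) = π·p₁ + (1−π)·p₀ = 0.179×0.315 + 0.821×0.0672 = 0.11156.
Under exogeneity, PAF = [P(Y=1) − p₀] / P(Y=1).
PAF = (0.11156 − 0.0672) / 0.11156 ≈ 0.3976

PAF ≈ 0.398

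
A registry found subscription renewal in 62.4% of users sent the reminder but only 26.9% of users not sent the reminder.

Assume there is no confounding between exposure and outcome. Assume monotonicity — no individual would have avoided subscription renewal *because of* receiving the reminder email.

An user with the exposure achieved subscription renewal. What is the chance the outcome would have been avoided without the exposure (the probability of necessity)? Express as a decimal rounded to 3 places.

PN ≈ 0.569

p₁ = 0.624, p₀ = 0.269.
Under exogeneity and monotonicity, PN = (p₁ − p₀) / p₁.
PN = (0.624 − 0.269) / 0.624 = 0.355 / 0.624 ≈ 0.5689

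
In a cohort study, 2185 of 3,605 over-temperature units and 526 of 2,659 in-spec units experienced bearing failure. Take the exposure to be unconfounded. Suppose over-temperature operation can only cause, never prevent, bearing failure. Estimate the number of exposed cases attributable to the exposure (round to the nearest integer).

p₁ = P(outcome | exposed) = 2185/3605 = 0.6061
p₀ = P(outcome | unexposed) = 526/2659 = 0.19782
PN = (p₁ − p₀)/p₁ = (0.6061 − 0.19782) / 0.6061 ≈ 0.67362.
Attributable cases ≈ PN × (exposed cases) = 0.67362 × 2185 ≈ 1471.86.

about 1472 cases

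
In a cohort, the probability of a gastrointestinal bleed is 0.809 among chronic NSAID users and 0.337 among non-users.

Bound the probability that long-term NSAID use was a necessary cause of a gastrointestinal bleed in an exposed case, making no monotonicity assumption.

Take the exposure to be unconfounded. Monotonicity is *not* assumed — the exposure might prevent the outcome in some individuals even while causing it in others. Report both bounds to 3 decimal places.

Let p₁ = 0.809, p₀ = 0.337.
Under exogeneity alone the bounds on PN are max{0,(p₁−p₀)/p₁} ≤ PN ≤ min{1,(1−p₀)/p₁}.
  lower = (p₁ − p₀)/p₁ = 0.472 / 0.809 ≈ 0.5834
  upper = min{1, (1 − p₀)/p₁} = 0.663 / 0.809 ≈ 0.8195

0.583 ≤ PN ≤ 0.820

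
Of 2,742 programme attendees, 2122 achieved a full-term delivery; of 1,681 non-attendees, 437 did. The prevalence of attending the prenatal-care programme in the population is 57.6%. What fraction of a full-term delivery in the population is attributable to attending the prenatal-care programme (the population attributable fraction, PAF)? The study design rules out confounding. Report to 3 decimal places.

PAF ≈ 0.532

p₁ = P(outcome | exposed) = 2122/2742 = 0.77389
p₀ = P(outcome | unexposed) = 437/1681 = 0.25996
Overall risk P(Y=1) = π·p₁ + (1−π)·p₀ = 0.576×0.77389 + 0.424×0.25996 = 0.55598.
Under exogeneity, PAF = [P(Y=1) − p₀] / P(Y=1).
PAF = (0.55598 − 0.25996) / 0.55598 ≈ 0.5324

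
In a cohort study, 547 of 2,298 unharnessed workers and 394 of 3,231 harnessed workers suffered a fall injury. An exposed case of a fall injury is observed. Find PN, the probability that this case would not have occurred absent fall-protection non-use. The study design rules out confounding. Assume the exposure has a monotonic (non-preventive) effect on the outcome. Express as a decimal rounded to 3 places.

PN ≈ 0.488

p₁ = P(outcome | exposed) = 547/2298 = 0.23803
p₀ = P(outcome | unexposed) = 394/3231 = 0.12194
Under exogeneity and monotonicity, PN = (p₁ − p₀) / p₁.
PN = (0.23803 − 0.12194) / 0.23803 = 0.11609 / 0.23803 ≈ 0.4877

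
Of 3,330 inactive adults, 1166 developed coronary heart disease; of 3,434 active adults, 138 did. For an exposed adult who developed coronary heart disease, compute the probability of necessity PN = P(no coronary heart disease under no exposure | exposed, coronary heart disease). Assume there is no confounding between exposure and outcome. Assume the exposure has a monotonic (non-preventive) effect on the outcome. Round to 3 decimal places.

PN ≈ 0.885

p₁ = P(outcome | exposed) = 1166/3330 = 0.35015
p₀ = P(outcome | unexposed) = 138/3434 = 0.040186
Under exogeneity and monotonicity, PN = (p₁ − p₀) / p₁.
PN = (0.35015 − 0.040186) / 0.35015 = 0.30996 / 0.35015 ≈ 0.8852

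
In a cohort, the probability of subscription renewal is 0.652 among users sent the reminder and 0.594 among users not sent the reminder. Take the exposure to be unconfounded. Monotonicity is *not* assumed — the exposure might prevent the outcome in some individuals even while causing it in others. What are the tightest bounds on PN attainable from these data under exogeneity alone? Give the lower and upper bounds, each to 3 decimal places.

0.089 ≤ PN ≤ 0.623

Let p₁ = 0.652, p₀ = 0.594.
Under exogeneity alone the bounds on PN are max{0,(p₁−p₀)/p₁} ≤ PN ≤ min{1,(1−p₀)/p₁}.
  lower = (p₁ − p₀)/p₁ = 0.058 / 0.652 ≈ 0.0890
  upper = min{1, (1 − p₀)/p₁} = 0.406 / 0.652 ≈ 0.6227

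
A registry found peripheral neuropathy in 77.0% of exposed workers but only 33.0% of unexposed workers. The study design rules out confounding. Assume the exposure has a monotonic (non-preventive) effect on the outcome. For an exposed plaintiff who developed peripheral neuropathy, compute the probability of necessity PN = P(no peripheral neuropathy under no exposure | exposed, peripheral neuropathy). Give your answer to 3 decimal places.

PN ≈ 0.571

p₁ = 0.77, p₀ = 0.33.
Under exogeneity and monotonicity, PN = (p₁ − p₀) / p₁.
PN = (0.77 − 0.33) / 0.77 = 0.44 / 0.77 ≈ 0.5714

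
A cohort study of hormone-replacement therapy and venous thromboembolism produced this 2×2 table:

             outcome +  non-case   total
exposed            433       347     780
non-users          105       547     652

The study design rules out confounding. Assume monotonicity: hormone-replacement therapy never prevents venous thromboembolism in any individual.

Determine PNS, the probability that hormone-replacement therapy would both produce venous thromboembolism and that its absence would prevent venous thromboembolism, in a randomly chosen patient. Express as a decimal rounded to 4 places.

PNS ≈ 0.3941

p₁ = P(outcome | exposed) = 433/780 = 0.55513
p₀ = P(outcome | unexposed) = 105/652 = 0.16104
Under exogeneity and monotonicity, PNS = p₁ − p₀.
PNS = 0.55513 − 0.16104 = 0.39409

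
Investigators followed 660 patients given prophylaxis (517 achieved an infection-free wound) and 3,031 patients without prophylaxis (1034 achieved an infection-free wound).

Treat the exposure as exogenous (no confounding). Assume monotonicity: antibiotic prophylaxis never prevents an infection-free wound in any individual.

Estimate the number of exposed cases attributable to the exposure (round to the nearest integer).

about 292 cases

p₁ = P(outcome | exposed) = 517/660 = 0.78333
p₀ = P(outcome | unexposed) = 1034/3031 = 0.34114
PN = (p₁ − p₀)/p₁ = (0.78333 − 0.34114) / 0.78333 ≈ 0.56450.
Attributable cases ≈ PN × (exposed cases) = 0.56450 × 517 ≈ 291.85.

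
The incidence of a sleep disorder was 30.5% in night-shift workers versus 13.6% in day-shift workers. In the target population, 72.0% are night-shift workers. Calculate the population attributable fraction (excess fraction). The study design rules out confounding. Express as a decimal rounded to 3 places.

PAF ≈ 0.472

p₁ = 0.305, p₀ = 0.136.
Overall risk P(Y=1) = π·p₁ + (1−π)·p₀ = 0.72×0.305 + 0.28×0.136 = 0.25768.
Under exogeneity, PAF = [P(Y=1) − p₀] / P(Y=1).
PAF = (0.25768 − 0.136) / 0.25768 ≈ 0.4722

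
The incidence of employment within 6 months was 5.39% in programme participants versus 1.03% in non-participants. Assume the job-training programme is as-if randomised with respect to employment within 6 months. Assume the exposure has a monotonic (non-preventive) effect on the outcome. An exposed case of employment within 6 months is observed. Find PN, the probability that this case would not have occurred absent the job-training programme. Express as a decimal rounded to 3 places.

PN ≈ 0.809

p₁ = 0.0539, p₀ = 0.0103.
Under exogeneity and monotonicity, PN = (p₁ − p₀) / p₁.
PN = (0.0539 − 0.0103) / 0.0539 = 0.0436 / 0.0539 ≈ 0.8089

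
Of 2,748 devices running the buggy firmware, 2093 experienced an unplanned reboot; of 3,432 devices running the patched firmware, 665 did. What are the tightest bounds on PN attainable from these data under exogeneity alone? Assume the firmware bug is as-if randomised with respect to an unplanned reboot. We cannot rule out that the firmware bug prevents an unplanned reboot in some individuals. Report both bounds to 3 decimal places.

0.746 ≤ PN ≤ 1.000

p₁ = P(outcome | exposed) = 2093/2748 = 0.76164
p₀ = P(outcome | unexposed) = 665/3432 = 0.19376
Under exogeneity alone the bounds on PN are max{0,(p₁−p₀)/p₁} ≤ PN ≤ min{1,(1−p₀)/p₁}.
  lower = (p₁ − p₀)/p₁ = 0.56788 / 0.76164 ≈ 0.7456
  upper = min{1, (1 − p₀)/p₁} = 0.80624 / 0.76164 ≈ 1.0585 → capped at 1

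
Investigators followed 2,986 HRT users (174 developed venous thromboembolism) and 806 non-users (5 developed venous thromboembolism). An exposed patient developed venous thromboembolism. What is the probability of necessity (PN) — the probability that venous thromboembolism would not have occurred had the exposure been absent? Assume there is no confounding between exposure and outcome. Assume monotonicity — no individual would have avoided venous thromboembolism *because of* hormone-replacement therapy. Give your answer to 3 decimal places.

p₁ = P(outcome | exposed) = 174/2986 = 0.058272
p₀ = P(outcome | unexposed) = 5/806 = 0.0062035
Under exogeneity and monotonicity, PN = (p₁ − p₀) / p₁.
PN = (0.058272 − 0.0062035) / 0.058272 = 0.052068 / 0.058272 ≈ 0.8935

PN ≈ 0.894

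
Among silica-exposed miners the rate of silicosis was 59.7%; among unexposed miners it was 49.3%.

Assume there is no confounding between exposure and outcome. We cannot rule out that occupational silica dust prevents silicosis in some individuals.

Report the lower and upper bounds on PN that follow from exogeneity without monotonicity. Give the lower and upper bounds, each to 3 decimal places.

p₁ = 0.597, p₀ = 0.493.
Under exogeneity alone the bounds on PN are max{0,(p₁−p₀)/p₁} ≤ PN ≤ min{1,(1−p₀)/p₁}.
  lower = (p₁ − p₀)/p₁ = 0.104 / 0.597 ≈ 0.1742
  upper = min{1, (1 − p₀)/p₁} = 0.507 / 0.597 ≈ 0.8492

0.174 ≤ PN ≤ 0.849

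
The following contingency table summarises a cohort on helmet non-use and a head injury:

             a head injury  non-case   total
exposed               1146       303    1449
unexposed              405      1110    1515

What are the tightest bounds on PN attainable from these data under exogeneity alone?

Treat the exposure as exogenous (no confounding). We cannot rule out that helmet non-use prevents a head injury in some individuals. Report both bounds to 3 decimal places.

0.662 ≤ PN ≤ 0.926

p₁ = P(outcome | exposed) = 1146/1449 = 0.79089
p₀ = P(outcome | unexposed) = 405/1515 = 0.26733
Under exogeneity alone the bounds on PN are max{0,(p₁−p₀)/p₁} ≤ PN ≤ min{1,(1−p₀)/p₁}.
  lower = (p₁ − p₀)/p₁ = 0.52356 / 0.79089 ≈ 0.6620
  upper = min{1, (1 − p₀)/p₁} = 0.73267 / 0.79089 ≈ 0.9264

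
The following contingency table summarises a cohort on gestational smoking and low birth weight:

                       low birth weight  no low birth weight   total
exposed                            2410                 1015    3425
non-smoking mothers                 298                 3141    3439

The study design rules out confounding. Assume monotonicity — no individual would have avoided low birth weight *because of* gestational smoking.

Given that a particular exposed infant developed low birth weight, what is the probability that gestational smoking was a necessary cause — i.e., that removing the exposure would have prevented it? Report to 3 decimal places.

p₁ = P(outcome | exposed) = 2410/3425 = 0.70365
p₀ = P(outcome | unexposed) = 298/3439 = 0.086653
Under exogeneity and monotonicity, PN = (p₁ − p₀)/p₁.
PN = (0.70365 − 0.086653) / 0.70365 ≈ 0.8769

PN ≈ 0.877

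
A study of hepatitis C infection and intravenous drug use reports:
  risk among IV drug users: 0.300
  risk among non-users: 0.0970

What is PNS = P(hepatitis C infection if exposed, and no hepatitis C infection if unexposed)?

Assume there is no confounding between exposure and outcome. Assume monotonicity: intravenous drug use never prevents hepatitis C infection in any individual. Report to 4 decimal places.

Let p₁ = 0.3, p₀ = 0.097.
Under exogeneity and monotonicity, PNS = p₁ − p₀.
PNS = 0.3 − 0.097 = 0.203

PNS ≈ 0.2030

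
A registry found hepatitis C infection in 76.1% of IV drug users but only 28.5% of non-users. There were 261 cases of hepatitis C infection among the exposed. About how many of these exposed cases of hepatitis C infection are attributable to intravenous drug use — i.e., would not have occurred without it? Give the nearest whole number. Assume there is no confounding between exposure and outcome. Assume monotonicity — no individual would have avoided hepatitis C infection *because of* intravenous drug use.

p₁ = 0.761, p₀ = 0.285.
PN = (p₁ − p₀)/p₁ = (0.761 − 0.285) / 0.761 ≈ 0.62549.
Attributable cases ≈ PN × (exposed cases) = 0.62549 × 261 ≈ 163.25.

about 163 cases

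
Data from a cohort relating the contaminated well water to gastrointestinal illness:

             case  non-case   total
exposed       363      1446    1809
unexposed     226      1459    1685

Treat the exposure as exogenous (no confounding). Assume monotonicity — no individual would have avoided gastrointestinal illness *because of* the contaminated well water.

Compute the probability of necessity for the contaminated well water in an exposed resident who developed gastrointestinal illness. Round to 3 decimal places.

PN ≈ 0.332

p₁ = P(outcome | exposed) = 363/1809 = 0.20066
p₀ = P(outcome | unexposed) = 226/1685 = 0.13412
Under exogeneity and monotonicity, PN = (p₁ − p₀) / p₁.
PN = (0.20066 − 0.13412) / 0.20066 = 0.066539 / 0.20066 ≈ 0.3316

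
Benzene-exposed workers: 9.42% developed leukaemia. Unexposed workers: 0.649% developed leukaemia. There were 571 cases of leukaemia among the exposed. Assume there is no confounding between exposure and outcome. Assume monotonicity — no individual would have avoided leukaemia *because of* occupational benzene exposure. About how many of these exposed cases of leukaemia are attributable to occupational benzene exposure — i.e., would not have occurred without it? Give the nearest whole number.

about 532 cases

p₁ = 0.0942, p₀ = 0.00649.
PN = (p₁ − p₀)/p₁ = (0.0942 − 0.00649) / 0.0942 ≈ 0.93110.
Attributable cases ≈ PN × (exposed cases) = 0.93110 × 571 ≈ 531.66.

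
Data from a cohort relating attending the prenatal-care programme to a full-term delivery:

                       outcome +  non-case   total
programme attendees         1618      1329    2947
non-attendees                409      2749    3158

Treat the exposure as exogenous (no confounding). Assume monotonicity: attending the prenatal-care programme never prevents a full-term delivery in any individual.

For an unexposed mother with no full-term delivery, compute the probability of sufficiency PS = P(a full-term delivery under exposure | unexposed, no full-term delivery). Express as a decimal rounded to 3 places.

p₁ = P(outcome | exposed) = 1618/2947 = 0.54903
p₀ = P(outcome | unexposed) = 409/3158 = 0.12951
Under exogeneity and monotonicity, PS = (p₁ − p₀)/(1 − p₀).
PS = (0.54903 − 0.12951) / 0.87049 ≈ 0.4819

PS ≈ 0.482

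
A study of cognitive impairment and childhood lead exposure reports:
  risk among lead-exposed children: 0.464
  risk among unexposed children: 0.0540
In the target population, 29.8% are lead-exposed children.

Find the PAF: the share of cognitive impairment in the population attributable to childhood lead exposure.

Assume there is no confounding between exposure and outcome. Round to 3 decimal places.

Let p₁ = 0.464, p₀ = 0.054.
Overall risk P(Y=1) = π·p₁ + (1−π)·p₀ = 0.298×0.464 + 0.702×0.054 = 0.17618.
Under exogeneity, PAF = [P(Y=1) − p₀] / P(Y=1).
PAF = (0.17618 − 0.054) / 0.17618 ≈ 0.6935

PAF ≈ 0.693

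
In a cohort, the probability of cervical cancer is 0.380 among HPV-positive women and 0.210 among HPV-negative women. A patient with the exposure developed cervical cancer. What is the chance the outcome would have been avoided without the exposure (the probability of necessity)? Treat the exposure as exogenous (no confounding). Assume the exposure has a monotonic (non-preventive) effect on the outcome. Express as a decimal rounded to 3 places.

Let p₁ = 0.38, p₀ = 0.21.
Under exogeneity and monotonicity, PN = (p₁ − p₀) / p₁.
PN = (0.38 − 0.21) / 0.38 = 0.17 / 0.38 ≈ 0.4474

PN ≈ 0.447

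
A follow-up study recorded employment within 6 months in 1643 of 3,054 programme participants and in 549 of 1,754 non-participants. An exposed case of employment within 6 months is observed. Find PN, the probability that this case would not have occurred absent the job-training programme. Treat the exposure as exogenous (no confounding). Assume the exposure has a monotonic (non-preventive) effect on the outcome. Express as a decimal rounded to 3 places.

PN ≈ 0.418

p₁ = P(outcome | exposed) = 1643/3054 = 0.53798
p₀ = P(outcome | unexposed) = 549/1754 = 0.313
Under exogeneity and monotonicity, PN = (p₁ − p₀) / p₁.
PN = (0.53798 − 0.313) / 0.53798 = 0.22498 / 0.53798 ≈ 0.4182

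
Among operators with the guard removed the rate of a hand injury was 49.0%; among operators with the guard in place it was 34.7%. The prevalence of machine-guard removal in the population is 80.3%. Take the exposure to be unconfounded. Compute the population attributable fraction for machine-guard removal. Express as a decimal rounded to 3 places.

p₁ = 0.49, p₀ = 0.347.
Overall risk P(Y=1) = π·p₁ + (1−π)·p₀ = 0.803×0.49 + 0.197×0.347 = 0.46183.
Under exogeneity, PAF = [P(Y=1) − p₀] / P(Y=1).
PAF = (0.46183 − 0.347) / 0.46183 ≈ 0.2486

PAF ≈ 0.249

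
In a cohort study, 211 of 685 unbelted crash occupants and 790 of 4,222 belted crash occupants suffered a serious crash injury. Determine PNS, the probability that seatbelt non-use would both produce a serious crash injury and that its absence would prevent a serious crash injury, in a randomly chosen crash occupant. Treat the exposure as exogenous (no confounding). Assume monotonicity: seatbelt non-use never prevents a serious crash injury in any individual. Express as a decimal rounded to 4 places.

PNS ≈ 0.1209

p₁ = P(outcome | exposed) = 211/685 = 0.30803
p₀ = P(outcome | unexposed) = 790/4222 = 0.18712
Under exogeneity and monotonicity, PNS = p₁ − p₀.
PNS = 0.30803 − 0.18712 = 0.12091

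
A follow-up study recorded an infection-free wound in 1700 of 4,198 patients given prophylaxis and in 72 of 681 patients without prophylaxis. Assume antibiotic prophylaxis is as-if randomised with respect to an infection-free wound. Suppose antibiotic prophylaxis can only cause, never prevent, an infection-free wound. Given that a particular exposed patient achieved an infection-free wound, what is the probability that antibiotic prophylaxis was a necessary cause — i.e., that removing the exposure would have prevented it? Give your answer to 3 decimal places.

p₁ = P(outcome | exposed) = 1700/4198 = 0.40495
p₀ = P(outcome | unexposed) = 72/681 = 0.10573
Under exogeneity and monotonicity, PN = (p₁ − p₀) / p₁.
PN = (0.40495 − 0.10573) / 0.40495 = 0.29923 / 0.40495 ≈ 0.7389

PN ≈ 0.739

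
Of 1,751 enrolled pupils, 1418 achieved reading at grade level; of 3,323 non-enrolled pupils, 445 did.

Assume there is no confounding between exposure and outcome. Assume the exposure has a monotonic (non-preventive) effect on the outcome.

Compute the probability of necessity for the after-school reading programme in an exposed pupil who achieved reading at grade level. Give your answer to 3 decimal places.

p₁ = P(outcome | exposed) = 1418/1751 = 0.80982
p₀ = P(outcome | unexposed) = 445/3323 = 0.13392
Under exogeneity and monotonicity, PN = (p₁ − p₀) / p₁.
PN = (0.80982 − 0.13392) / 0.80982 = 0.67591 / 0.80982 ≈ 0.8346

PN ≈ 0.835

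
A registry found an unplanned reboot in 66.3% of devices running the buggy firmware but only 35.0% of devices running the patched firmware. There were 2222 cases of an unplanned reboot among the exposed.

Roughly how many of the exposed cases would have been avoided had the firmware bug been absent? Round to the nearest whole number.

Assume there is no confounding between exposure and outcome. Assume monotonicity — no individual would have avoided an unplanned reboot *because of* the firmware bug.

about 1049 cases

p₁ = 0.663, p₀ = 0.35.
PN = (p₁ − p₀)/p₁ = (0.663 − 0.35) / 0.663 ≈ 0.47210.
Attributable cases ≈ PN × (exposed cases) = 0.47210 × 2222 ≈ 1049.00.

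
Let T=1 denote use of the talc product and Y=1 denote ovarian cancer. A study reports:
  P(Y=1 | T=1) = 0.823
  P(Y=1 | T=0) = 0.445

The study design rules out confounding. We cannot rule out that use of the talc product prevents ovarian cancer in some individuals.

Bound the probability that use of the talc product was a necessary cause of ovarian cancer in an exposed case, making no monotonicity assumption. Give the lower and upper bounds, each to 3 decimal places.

0.459 ≤ PN ≤ 0.674

Let p₁ = 0.823, p₀ = 0.445.
Under exogeneity alone the bounds on PN are max{0,(p₁−p₀)/p₁} ≤ PN ≤ min{1,(1−p₀)/p₁}.
  lower = (p₁ − p₀)/p₁ = 0.378 / 0.823 ≈ 0.4593
  upper = min{1, (1 − p₀)/p₁} = 0.555 / 0.823 ≈ 0.6744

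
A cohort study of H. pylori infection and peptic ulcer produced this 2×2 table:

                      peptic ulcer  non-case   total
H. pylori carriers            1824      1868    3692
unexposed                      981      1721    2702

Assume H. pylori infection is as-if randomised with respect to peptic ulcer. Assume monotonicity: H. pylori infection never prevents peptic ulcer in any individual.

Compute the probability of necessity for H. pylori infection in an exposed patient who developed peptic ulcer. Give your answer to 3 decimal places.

p₁ = P(outcome | exposed) = 1824/3692 = 0.49404
p₀ = P(outcome | unexposed) = 981/2702 = 0.36306
Under exogeneity and monotonicity, PN = (p₁ − p₀)/p₁.
PN = (0.49404 − 0.36306) / 0.49404 ≈ 0.2651

PN ≈ 0.265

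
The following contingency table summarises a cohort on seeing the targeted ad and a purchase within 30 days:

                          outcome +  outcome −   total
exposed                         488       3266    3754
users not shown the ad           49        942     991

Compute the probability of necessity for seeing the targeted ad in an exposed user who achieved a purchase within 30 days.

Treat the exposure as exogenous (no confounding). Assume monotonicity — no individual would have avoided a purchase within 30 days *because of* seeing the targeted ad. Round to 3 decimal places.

p₁ = P(outcome | exposed) = 488/3754 = 0.12999
p₀ = P(outcome | unexposed) = 49/991 = 0.049445
Under exogeneity and monotonicity, PN = (p₁ − p₀)/p₁.
PN = (0.12999 − 0.049445) / 0.12999 ≈ 0.6196

PN ≈ 0.620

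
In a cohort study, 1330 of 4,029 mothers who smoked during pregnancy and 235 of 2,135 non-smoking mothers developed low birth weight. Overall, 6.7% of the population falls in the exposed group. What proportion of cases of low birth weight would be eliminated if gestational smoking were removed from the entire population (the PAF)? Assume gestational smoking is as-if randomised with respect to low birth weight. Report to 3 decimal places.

PAF ≈ 0.118

p₁ = P(outcome | exposed) = 1330/4029 = 0.33011
p₀ = P(outcome | unexposed) = 235/2135 = 0.11007
Overall risk P(Y=1) = π·p₁ + (1−π)·p₀ = 0.067×0.33011 + 0.933×0.11007 = 0.12481.
Under exogeneity, PAF = [P(Y=1) − p₀] / P(Y=1).
PAF = (0.12481 − 0.11007) / 0.12481 ≈ 0.1181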